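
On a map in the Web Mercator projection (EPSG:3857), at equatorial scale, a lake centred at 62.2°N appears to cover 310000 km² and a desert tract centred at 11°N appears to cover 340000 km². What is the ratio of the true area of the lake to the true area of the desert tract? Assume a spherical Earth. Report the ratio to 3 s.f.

On Mercator the areal scale is sec²φ, so true area = apparent × cos²φ.
True area of lake: 310000 × cos²(62.2°) = 310000 × 0.2175 = 67430 km².
True area of desert tract: 340000 × cos²(11°) = 340000 × 0.9636 = 327600 km².
Ratio = 67430 / 327600 ≈ 0.206.

0.206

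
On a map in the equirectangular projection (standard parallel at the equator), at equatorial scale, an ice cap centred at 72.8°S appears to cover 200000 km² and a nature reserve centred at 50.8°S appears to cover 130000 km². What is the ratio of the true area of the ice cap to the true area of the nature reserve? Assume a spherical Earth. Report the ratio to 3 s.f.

0.720

Plate carrée has h = 1 and k = sec φ, giving areal scale sec φ; true area = (apparent area) · cos φ.
True area of ice cap: 200000 × cos(72.8°) = 200000 × 0.2957 = 59140 km².
True area of nature reserve: 130000 × cos(50.8°) = 130000 × 0.6320 = 82160 km².
Ratio = 59140 / 82160 ≈ 0.720.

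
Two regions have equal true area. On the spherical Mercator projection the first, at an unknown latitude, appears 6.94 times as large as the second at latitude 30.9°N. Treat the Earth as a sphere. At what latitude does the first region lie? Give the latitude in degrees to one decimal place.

71.0°

For equal true areas on Mercator, apparent areas scale as sec²φ, so the ratio is cos²φ₂ / cos²φ₁.
cos²φ₂ / cos²φ₁ = 6.94  ⇒  cos φ₁ = cos 30.9° / √6.94 = 0.8581/2.634 = 0.3257.
φ₁ = arccos(0.3257) ≈ 71.0°.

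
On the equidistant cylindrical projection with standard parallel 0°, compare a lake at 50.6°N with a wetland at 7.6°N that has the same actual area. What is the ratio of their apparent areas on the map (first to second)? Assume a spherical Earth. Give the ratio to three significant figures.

1.56

Plate carrée maps x = Rλ, y = Rφ. The meridian scale is h = 1 and the parallel scale is k = 1/cos φ = sec φ.
Areal scale at 50.6°: h·k = 1.000 × 1.575 = 1.575.
Areal scale at 7.6°: h·k = 1.000 × 1.009 = 1.009.
Ratio = 1.575/1.009 ≈ 1.56.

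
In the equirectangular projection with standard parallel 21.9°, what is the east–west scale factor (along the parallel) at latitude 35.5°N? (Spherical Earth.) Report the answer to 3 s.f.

In the equirectangular projection with standard parallel φ₀ = 21.9° (x = Rλ cos φ₀, y = Rφ), meridians are true-scale (h = 1) and the parallel scale is k = cos φ₀ / cos φ.
k = cos 21.9° / cos 35.5° = 0.9278/0.8141 = 1.140.

1.14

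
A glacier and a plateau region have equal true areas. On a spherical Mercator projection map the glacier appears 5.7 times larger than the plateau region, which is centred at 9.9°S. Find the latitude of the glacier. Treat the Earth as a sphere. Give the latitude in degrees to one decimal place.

On Mercator, (apparent₁)/(apparent₂) = sec²φ₁ / sec²φ₂ when true areas are equal.
cos²φ₂ / cos²φ₁ = 5.7  ⇒  cos φ₁ = cos 9.9° / √5.7 = 0.9851/2.387 = 0.4126.
φ₁ = arccos(0.4126) ≈ 65.6°.

65.6°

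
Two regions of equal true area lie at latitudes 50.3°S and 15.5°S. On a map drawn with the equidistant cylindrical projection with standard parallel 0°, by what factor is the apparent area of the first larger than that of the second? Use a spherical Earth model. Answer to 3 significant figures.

Plate carrée maps x = Rλ, y = Rφ. The meridian scale is h = 1 and the parallel scale is k = 1/cos φ = sec φ.
Areal scale at 50.3°: h·k = 1.000 × 1.566 = 1.566.
Areal scale at 15.5°: h·k = 1.000 × 1.038 = 1.038.
Ratio = 1.566/1.038 ≈ 1.51.

1.51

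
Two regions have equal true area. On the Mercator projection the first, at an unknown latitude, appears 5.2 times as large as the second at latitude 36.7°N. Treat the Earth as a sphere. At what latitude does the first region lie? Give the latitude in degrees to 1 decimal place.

69.4°

On Mercator, (apparent₁)/(apparent₂) = sec²φ₁ / sec²φ₂ when true areas are equal.
cos²φ₂ / cos²φ₁ = 5.2  ⇒  cos φ₁ = cos 36.7° / √5.2 = 0.8018/2.280 = 0.3516.
φ₁ = arccos(0.3516) ≈ 69.4°.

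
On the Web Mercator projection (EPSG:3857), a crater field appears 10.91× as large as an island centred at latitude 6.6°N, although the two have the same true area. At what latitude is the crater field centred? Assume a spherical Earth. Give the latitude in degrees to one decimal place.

72.5°

For equal true areas on Mercator, apparent areas scale as sec²φ, so the ratio is cos²φ₂ / cos²φ₁.
cos²φ₂ / cos²φ₁ = 10.91  ⇒  cos φ₁ = cos 6.6° / √10.91 = 0.9934/3.303 = 0.3007.
φ₁ = arccos(0.3007) ≈ 72.5°.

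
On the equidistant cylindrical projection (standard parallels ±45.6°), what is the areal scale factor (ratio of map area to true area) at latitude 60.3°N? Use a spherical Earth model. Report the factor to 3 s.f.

With standard parallel φ₀ = 45.6°, the equirectangular projection gives x = Rλ cos φ₀, y = Rφ, so h = 1 and k = cos 45.6° / cos φ.
Areal scale = h·k = 1 × cos φ₀ / cos φ; at 60.3°, h = 1.000, k = 1.412, so h·k = 1.412.

1.41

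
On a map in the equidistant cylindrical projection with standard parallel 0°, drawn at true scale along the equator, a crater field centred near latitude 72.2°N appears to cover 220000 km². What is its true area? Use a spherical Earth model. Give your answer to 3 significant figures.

67300 km²

In the plate carrée (x = Rλ, y = Rφ), meridians are true-scale (h = 1) and parallels are stretched by k = sec φ.
Areal scale = h·k = 1 × sec φ; at 72.2°, h = 1.000, k = 3.271, so h·k = 3.271.
True area = apparent / (areal scale) = 220000 / 3.271 ≈ 67300 km².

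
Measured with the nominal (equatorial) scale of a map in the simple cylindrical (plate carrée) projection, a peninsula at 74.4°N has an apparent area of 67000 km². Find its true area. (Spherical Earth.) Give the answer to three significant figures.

In the plate carrée (x = Rλ, y = Rφ), meridians are true-scale (h = 1) and parallels are stretched by k = sec φ.
Areal scale = h·k = 1 × sec φ; at 74.4°, h = 1.000, k = 3.719, so h·k = 3.719.
True area = apparent / (areal scale) = 67000 / 3.719 ≈ 18000 km².

18000 km²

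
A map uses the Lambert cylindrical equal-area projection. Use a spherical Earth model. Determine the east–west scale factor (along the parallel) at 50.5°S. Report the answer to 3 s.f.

1.57

The Lambert cylindrical equal-area projection is the cylindrical equal-area projection with its standard parallel at the equator (φ₀ = 0). For cylindrical equal-area with standard parallel φ₀, h = cos φ / cos φ₀ and k = cos φ₀ / cos φ, so h·k = 1.
k = cos 0° / cos 50.5° = 1.000/0.6361 = 1.572.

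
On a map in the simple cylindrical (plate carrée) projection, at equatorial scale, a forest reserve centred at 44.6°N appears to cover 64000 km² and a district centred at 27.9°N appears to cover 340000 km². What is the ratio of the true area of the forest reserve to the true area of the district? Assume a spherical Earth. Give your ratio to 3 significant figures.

0.152

Plate carrée has h = 1 and k = sec φ, giving areal scale sec φ; true area = (apparent area) · cos φ.
True area of forest reserve: 64000 × cos(44.6°) = 64000 × 0.7120 = 45570 km².
True area of district: 340000 × cos(27.9°) = 340000 × 0.8838 = 300500 km².
Ratio = 45570 / 300500 ≈ 0.152.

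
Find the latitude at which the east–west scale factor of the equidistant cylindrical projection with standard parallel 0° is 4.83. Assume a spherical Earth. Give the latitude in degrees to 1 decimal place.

Plate carrée: h = 1, k = sec φ along parallels.
sec φ = 4.83  ⇒  cos φ = 0.2070  ⇒  φ ≈ 78.1°.

78.1°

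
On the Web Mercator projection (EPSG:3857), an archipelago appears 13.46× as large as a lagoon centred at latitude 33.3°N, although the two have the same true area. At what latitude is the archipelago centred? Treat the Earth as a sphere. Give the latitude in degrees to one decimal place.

For equal true areas on Mercator, apparent areas scale as sec²φ, so the ratio is cos²φ₂ / cos²φ₁.
cos²φ₂ / cos²φ₁ = 13.46  ⇒  cos φ₁ = cos 33.3° / √13.46 = 0.8358/3.669 = 0.2278.
φ₁ = arccos(0.2278) ≈ 76.8°.

76.8°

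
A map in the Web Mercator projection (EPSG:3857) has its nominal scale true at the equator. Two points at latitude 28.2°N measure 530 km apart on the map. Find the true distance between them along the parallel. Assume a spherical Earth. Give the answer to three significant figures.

467 km

Mercator is conformal, so the point scale is isotropic: h = k = sec φ = 1/cos φ.
Along the parallel at 28.2°, map distances are exaggerated by k = sec 28.2° = 1.135.
True distance = 530 / 1.135 = 530 × cos 28.2° ≈ 467 km.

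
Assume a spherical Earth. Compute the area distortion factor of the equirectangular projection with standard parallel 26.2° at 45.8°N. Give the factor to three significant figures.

The equidistant cylindrical projection with φ₀ = 26.2° has h = 1 (meridians true) and k = cos φ₀ / cos φ along parallels.
Areal scale = h·k = 1 × cos φ₀ / cos φ; at 45.8°, h = 1.000, k = 1.287, so h·k = 1.287.

1.29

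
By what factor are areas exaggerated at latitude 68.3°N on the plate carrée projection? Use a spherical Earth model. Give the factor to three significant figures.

Plate carrée maps x = Rλ, y = Rφ. The meridian scale is h = 1 and the parallel scale is k = 1/cos φ = sec φ.
Areal scale = h·k = 1 × sec φ; at 68.3°, h = 1.000, k = 2.705, so h·k = 2.705.

2.70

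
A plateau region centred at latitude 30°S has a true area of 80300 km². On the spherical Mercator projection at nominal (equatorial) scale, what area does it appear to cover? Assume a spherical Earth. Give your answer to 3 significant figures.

The Mercator projection is conformal; its linear scale factor is the same in every direction and equals sec φ = 1/cos φ.
Areal scale = k² = sec²φ = 1/cos²(30°) = 1/0.8660² = 1.333.
Apparent area = 80300 × 1.333 ≈ 107000 km².

107000 km²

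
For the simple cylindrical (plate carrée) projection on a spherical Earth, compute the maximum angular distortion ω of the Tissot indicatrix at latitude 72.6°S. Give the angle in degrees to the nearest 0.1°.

65.3°

For the equirectangular projection with φ₀ = 0 (plate carrée), h = 1 along meridians and k = sec φ along parallels.
At 72.6°: h = 1.000, k = 3.344; principal scales a = 3.344, b = 1.000.
sin(ω/2) = (a − b)/(a + b) = 2.344/4.344 = 0.5396, so ω = 2 arcsin(0.5396) ≈ 65.3°.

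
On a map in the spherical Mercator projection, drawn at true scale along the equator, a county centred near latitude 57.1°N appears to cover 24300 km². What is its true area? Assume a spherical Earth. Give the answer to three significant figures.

For Mercator, h = k = sec φ (a conformal cylindrical projection has a single point scale, 1/cos φ).
Areal scale = k² = sec²φ = 1/cos²(57.1°) = 1/0.5432² = 3.389.
True area = apparent / (areal scale) = 24300 / 3.389 ≈ 7170 km².

7170 km²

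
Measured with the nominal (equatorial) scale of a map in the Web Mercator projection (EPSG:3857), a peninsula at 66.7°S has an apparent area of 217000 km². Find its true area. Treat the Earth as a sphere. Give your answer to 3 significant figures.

For Mercator, h = k = sec φ (a conformal cylindrical projection has a single point scale, 1/cos φ).
Areal scale = k² = sec²φ = 1/cos²(66.7°) = 1/0.3955² = 6.392.
True area = apparent / (areal scale) = 217000 / 6.392 ≈ 34000 km².

34000 km²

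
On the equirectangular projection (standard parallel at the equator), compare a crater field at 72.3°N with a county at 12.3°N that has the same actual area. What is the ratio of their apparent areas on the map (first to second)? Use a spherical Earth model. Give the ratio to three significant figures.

3.21

In the plate carrée (x = Rλ, y = Rφ), meridians are true-scale (h = 1) and parallels are stretched by k = sec φ.
Areal scale at 72.3°: h·k = 1.000 × 3.289 = 3.289.
Areal scale at 12.3°: h·k = 1.000 × 1.023 = 1.023.
Ratio = 3.289/1.023 ≈ 3.21.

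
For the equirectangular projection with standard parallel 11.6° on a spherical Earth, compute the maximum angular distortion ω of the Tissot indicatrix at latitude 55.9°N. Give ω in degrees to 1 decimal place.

With standard parallel φ₀ = 11.6°, the equirectangular projection gives x = Rλ cos φ₀, y = Rφ, so h = 1 and k = cos 11.6° / cos φ.
At 55.9°: h = 1.000, k = 1.747; principal scales a = 1.747, b = 1.000.
sin(ω/2) = (a − b)/(a + b) = 0.7472/2.747 = 0.2720, so ω = 2 arcsin(0.2720) ≈ 31.6°.

31.6°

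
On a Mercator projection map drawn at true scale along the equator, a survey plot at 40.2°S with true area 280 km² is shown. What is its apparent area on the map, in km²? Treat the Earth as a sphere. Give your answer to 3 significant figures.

480 km²

For Mercator, h = k = sec φ (a conformal cylindrical projection has a single point scale, 1/cos φ).
Areal scale = k² = sec²φ = 1/cos²(40.2°) = 1/0.7638² = 1.714.
Apparent area = 280 × 1.714 ≈ 480 km².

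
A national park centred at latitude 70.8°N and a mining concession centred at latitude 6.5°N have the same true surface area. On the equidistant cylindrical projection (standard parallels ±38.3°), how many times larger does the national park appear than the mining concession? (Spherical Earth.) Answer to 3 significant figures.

3.02

In the equirectangular projection with standard parallel φ₀ = 38.3° (x = Rλ cos φ₀, y = Rφ), meridians are true-scale (h = 1) and the parallel scale is k = cos φ₀ / cos φ.
Areal scale at 70.8°: h·k = 1.000 × 2.386 = 2.386.
Areal scale at 6.5°: h·k = 1.000 × 0.7899 = 0.7899.
Ratio = 2.386/0.7899 ≈ 3.02.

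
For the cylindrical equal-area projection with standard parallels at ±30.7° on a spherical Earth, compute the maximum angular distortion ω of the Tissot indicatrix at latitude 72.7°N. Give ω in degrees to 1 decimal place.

103.7°

For cylindrical equal-area with standard parallel φ₀, h = cos φ / cos φ₀ and k = cos φ₀ / cos φ, so h·k = 1.
At 72.7°: h = 0.3458, k = 2.891; principal scales a = 2.891, b = 0.3458.
sin(ω/2) = (a − b)/(a + b) = 2.546/3.237 = 0.7863, so ω = 2 arcsin(0.7863) ≈ 103.7°.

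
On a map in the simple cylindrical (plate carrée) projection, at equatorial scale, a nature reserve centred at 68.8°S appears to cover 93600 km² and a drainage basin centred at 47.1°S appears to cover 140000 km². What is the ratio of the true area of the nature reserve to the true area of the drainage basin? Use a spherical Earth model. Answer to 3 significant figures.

0.355

Plate carrée has h = 1 and k = sec φ, giving areal scale sec φ; true area = (apparent area) · cos φ.
True area of nature reserve: 93600 × cos(68.8°) = 93600 × 0.3616 = 33850 km².
True area of drainage basin: 140000 × cos(47.1°) = 140000 × 0.6807 = 95300 km².
Ratio = 33850 / 95300 ≈ 0.355.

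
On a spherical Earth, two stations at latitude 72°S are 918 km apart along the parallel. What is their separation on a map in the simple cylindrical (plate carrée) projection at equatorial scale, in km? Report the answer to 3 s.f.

In the plate carrée (x = Rλ, y = Rφ), meridians are true-scale (h = 1) and parallels are stretched by k = sec φ.
Along the parallel, k = sec 72° = 1/0.3090 = 3.236.
Map distance = 918 × 3.236 ≈ 2970 km.

2970 km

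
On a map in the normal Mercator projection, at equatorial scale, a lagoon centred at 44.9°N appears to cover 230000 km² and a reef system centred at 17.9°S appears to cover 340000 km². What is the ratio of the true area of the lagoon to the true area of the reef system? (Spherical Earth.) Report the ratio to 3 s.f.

0.375

Since Mercator area scale is 1/cos²φ, the true area equals the apparent area multiplied by cos²φ.
True area of lagoon: 230000 × cos²(44.9°) = 230000 × 0.5017 = 115400 km².
True area of reef system: 340000 × cos²(17.9°) = 340000 × 0.9055 = 307900 km².
Ratio = 115400 / 307900 ≈ 0.375.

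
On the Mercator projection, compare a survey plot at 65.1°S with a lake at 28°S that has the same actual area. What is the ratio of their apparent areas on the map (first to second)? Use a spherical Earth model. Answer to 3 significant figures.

4.40

Mercator is conformal with k = sec φ, so areal scale = k² = sec²φ.
At 65.1°: sec²(65.1°) = 1/0.4210² = 5.641.
At 28°: sec²(28°) = 1/0.8829² = 1.283.
Ratio = 5.641/1.283 = cos²(28°)/cos²(65.1°) ≈ 4.40.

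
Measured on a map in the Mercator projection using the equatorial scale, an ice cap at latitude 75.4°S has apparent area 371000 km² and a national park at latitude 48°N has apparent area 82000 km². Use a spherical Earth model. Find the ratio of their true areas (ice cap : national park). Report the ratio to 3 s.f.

0.642

Mercator's areal exaggeration is sec²φ; hence true area = (apparent area) · cos²φ.
True area of ice cap: 371000 × cos²(75.4°) = 371000 × 0.06354 = 23570 km².
True area of national park: 82000 × cos²(48°) = 82000 × 0.4477 = 36710 km².
Ratio = 23570 / 36710 ≈ 0.642.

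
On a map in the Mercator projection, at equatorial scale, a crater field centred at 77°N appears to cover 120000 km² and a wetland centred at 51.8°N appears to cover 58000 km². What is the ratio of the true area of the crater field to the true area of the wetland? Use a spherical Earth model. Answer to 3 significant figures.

0.274

Mercator's areal exaggeration is sec²φ; hence true area = (apparent area) · cos²φ.
True area of crater field: 120000 × cos²(77°) = 120000 × 0.05060 = 6072 km².
True area of wetland: 58000 × cos²(51.8°) = 58000 × 0.3824 = 22180 km².
Ratio = 6072 / 22180 ≈ 0.274.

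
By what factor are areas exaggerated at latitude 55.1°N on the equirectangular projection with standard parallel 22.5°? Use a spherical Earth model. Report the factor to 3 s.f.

With standard parallel φ₀ = 22.5°, the equirectangular projection gives x = Rλ cos φ₀, y = Rφ, so h = 1 and k = cos 22.5° / cos φ.
Areal scale = h·k = 1 × cos φ₀ / cos φ; at 55.1°, h = 1.000, k = 1.615, so h·k = 1.615.

1.61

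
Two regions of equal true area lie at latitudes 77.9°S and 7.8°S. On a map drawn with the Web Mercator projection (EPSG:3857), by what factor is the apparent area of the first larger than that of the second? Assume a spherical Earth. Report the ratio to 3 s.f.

22.3

On Mercator, area is exaggerated by sec²φ = 1/cos²φ.
At 77.9°: sec²(77.9°) = 1/0.2096² = 22.76.
At 7.8°: sec²(7.8°) = 1/0.9907² = 1.019.
Ratio = 22.76/1.019 = cos²(7.8°)/cos²(77.9°) ≈ 22.3.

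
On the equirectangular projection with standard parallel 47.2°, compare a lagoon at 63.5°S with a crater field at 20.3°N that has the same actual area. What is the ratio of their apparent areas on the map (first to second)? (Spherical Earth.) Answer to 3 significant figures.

2.10

The equidistant cylindrical projection with φ₀ = 47.2° has h = 1 (meridians true) and k = cos φ₀ / cos φ along parallels.
Areal scale at 63.5°: h·k = 1.000 × 1.523 = 1.523.
Areal scale at 20.3°: h·k = 1.000 × 0.7244 = 0.7244.
Ratio = 1.523/0.7244 ≈ 2.10.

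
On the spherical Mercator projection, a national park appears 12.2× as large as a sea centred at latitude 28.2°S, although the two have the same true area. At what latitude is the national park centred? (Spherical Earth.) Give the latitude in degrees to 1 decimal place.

Mercator areal scale is sec²φ, so apparent-area ratio = sec²φ₁ / sec²φ₂ = cos²φ₂ / cos²φ₁.
cos²φ₂ / cos²φ₁ = 12.2  ⇒  cos φ₁ = cos 28.2° / √12.2 = 0.8813/3.493 = 0.2523.
φ₁ = arccos(0.2523) ≈ 75.4°.

75.4°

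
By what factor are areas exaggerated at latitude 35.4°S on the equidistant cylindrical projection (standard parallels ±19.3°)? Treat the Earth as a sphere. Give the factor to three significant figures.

The equidistant cylindrical projection with φ₀ = 19.3° has h = 1 (meridians true) and k = cos φ₀ / cos φ along parallels.
Areal scale = h·k = 1 × cos φ₀ / cos φ; at 35.4°, h = 1.000, k = 1.158, so h·k = 1.158.

1.16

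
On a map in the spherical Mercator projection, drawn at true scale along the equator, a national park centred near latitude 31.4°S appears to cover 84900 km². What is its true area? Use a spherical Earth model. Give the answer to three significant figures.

For Mercator, h = k = sec φ (a conformal cylindrical projection has a single point scale, 1/cos φ).
Areal scale = k² = sec²φ = 1/cos²(31.4°) = 1/0.8536² = 1.373.
True area = apparent / (areal scale) = 84900 / 1.373 ≈ 61900 km².

61900 km²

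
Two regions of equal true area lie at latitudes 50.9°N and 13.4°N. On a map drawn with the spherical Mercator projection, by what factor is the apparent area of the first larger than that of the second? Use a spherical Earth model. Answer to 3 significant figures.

2.38

Mercator is conformal with k = sec φ, so areal scale = k² = sec²φ.
At 50.9°: sec²(50.9°) = 1/0.6307² = 2.514.
At 13.4°: sec²(13.4°) = 1/0.9728² = 1.057.
Ratio = 2.514/1.057 = cos²(13.4°)/cos²(50.9°) ≈ 2.38.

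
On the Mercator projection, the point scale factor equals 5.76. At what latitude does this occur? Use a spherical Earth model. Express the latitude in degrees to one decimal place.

80.0°

Mercator scale is k = sec φ = 1/cos φ.
1/cos φ = 5.76  ⇒  cos φ = 0.1736  ⇒  φ = arccos(0.1736) ≈ 80.0°.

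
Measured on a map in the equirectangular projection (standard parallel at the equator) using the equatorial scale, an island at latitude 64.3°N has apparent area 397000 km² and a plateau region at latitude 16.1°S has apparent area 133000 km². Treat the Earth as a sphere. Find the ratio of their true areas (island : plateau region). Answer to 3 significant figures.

1.35

Plate carrée has h = 1 and k = sec φ, giving areal scale sec φ; true area = (apparent area) · cos φ.
True area of island: 397000 × cos(64.3°) = 397000 × 0.4337 = 172200 km².
True area of plateau region: 133000 × cos(16.1°) = 133000 × 0.9608 = 127800 km².
Ratio = 172200 / 127800 ≈ 1.35.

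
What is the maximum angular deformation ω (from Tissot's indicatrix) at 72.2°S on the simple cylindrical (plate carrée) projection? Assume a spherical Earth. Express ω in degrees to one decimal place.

In the plate carrée (x = Rλ, y = Rφ), meridians are true-scale (h = 1) and parallels are stretched by k = sec φ.
At 72.2°: h = 1.000, k = 3.271; principal scales a = 3.271, b = 1.000.
sin(ω/2) = (a − b)/(a + b) = 2.271/4.271 = 0.5318, so ω = 2 arcsin(0.5318) ≈ 64.2°.

64.2°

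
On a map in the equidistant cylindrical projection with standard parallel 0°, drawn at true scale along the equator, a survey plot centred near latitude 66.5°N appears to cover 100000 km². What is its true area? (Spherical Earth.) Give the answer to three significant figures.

39900 km²

In the plate carrée (x = Rλ, y = Rφ), meridians are true-scale (h = 1) and parallels are stretched by k = sec φ.
Areal scale = h·k = 1 × sec φ; at 66.5°, h = 1.000, k = 2.508, so h·k = 2.508.
True area = apparent / (areal scale) = 100000 / 2.508 ≈ 39900 km².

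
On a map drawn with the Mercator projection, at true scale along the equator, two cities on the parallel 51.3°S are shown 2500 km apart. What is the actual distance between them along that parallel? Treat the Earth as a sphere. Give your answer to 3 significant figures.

Mercator is conformal, so the point scale is isotropic: h = k = sec φ = 1/cos φ.
Along the parallel at 51.3°, map distances are exaggerated by k = sec 51.3° = 1.599.
True distance = 2500 / 1.599 = 2500 × cos 51.3° ≈ 1560 km.

1560 km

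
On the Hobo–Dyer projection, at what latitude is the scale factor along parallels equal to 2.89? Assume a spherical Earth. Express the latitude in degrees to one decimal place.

Hobo–Dyer is a cylindrical equal-area projection with standard parallels at ±37.5°. Cylindrical equal-area (φ₀ = 37.5°): h = cos φ / cos 37.5° along meridians, k = cos 37.5° / cos φ along parallels; h·k = 1.
k = cos φ₀ / cos φ = 2.89  ⇒  cos φ = cos 37.5° / 2.89 = 0.2745.
φ = arccos(0.2745) ≈ 74.1°.

74.1°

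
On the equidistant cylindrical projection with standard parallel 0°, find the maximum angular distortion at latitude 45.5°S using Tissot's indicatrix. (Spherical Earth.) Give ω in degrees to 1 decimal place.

In the plate carrée (x = Rλ, y = Rφ), meridians are true-scale (h = 1) and parallels are stretched by k = sec φ.
At 45.5°: h = 1.000, k = 1.427; principal scales a = 1.427, b = 1.000.
sin(ω/2) = (a − b)/(a + b) = 0.4267/2.427 = 0.1758, so ω = 2 arcsin(0.1758) ≈ 20.3°.

20.3°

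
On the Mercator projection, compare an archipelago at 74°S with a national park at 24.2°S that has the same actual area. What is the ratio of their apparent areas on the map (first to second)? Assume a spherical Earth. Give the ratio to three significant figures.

11.0

Mercator is conformal with k = sec φ, so areal scale = k² = sec²φ.
At 74°: sec²(74°) = 1/0.2756² = 13.16.
At 24.2°: sec²(24.2°) = 1/0.9121² = 1.202.
Ratio = 13.16/1.202 = cos²(24.2°)/cos²(74°) ≈ 11.0.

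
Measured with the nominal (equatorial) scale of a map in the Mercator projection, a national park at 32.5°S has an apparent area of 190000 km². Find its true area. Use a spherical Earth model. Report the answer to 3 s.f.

135000 km²

Mercator is conformal, so the point scale is isotropic: h = k = sec φ = 1/cos φ.
Areal scale = k² = sec²φ = 1/cos²(32.5°) = 1/0.8434² = 1.406.
True area = apparent / (areal scale) = 190000 / 1.406 ≈ 135000 km².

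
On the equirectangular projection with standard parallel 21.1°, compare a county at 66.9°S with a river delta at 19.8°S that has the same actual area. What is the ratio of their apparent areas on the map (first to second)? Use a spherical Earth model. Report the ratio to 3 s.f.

2.40

With standard parallel φ₀ = 21.1°, the equirectangular projection gives x = Rλ cos φ₀, y = Rφ, so h = 1 and k = cos 21.1° / cos φ.
Areal scale at 66.9°: h·k = 1.000 × 2.378 = 2.378.
Areal scale at 19.8°: h·k = 1.000 × 0.9916 = 0.9916.
Ratio = 2.378/0.9916 ≈ 2.40.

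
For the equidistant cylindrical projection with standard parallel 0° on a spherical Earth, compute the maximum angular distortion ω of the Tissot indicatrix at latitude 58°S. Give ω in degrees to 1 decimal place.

35.8°

In the plate carrée (x = Rλ, y = Rφ), meridians are true-scale (h = 1) and parallels are stretched by k = sec φ.
At 58°: h = 1.000, k = 1.887; principal scales a = 1.887, b = 1.000.
sin(ω/2) = (a − b)/(a + b) = 0.8871/2.887 = 0.3073, so ω = 2 arcsin(0.3073) ≈ 35.8°.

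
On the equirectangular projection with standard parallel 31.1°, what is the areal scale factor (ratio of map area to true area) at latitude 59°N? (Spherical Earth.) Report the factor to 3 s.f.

In the equirectangular projection with standard parallel φ₀ = 31.1° (x = Rλ cos φ₀, y = Rφ), meridians are true-scale (h = 1) and the parallel scale is k = cos φ₀ / cos φ.
Areal scale = h·k = 1 × cos φ₀ / cos φ; at 59°, h = 1.000, k = 1.663, so h·k = 1.663.

1.66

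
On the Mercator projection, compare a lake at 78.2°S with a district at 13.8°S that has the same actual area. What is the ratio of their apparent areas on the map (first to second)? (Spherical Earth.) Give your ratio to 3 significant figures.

22.6

Mercator areal scale is sec²φ.
At 78.2°: sec²(78.2°) = 1/0.2045² = 23.91.
At 13.8°: sec²(13.8°) = 1/0.9711² = 1.060.
Ratio = 23.91/1.060 = cos²(13.8°)/cos²(78.2°) ≈ 22.6.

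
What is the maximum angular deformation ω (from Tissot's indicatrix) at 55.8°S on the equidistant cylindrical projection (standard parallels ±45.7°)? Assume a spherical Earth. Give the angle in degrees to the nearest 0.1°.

In the equirectangular projection with standard parallel φ₀ = 45.7° (x = Rλ cos φ₀, y = Rφ), meridians are true-scale (h = 1) and the parallel scale is k = cos φ₀ / cos φ.
At 55.8°: h = 1.000, k = 1.243; principal scales a = 1.243, b = 1.000.
sin(ω/2) = (a − b)/(a + b) = 0.2425/2.243 = 0.1082, so ω = 2 arcsin(0.1082) ≈ 12.4°.

12.4°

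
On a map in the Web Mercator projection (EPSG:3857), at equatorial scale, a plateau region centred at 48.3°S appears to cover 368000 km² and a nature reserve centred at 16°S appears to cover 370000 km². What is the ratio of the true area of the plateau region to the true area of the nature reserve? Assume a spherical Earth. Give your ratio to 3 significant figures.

Mercator's areal exaggeration is sec²φ; hence true area = (apparent area) · cos²φ.
True area of plateau region: 368000 × cos²(48.3°) = 368000 × 0.4425 = 162900 km².
True area of nature reserve: 370000 × cos²(16°) = 370000 × 0.9240 = 341900 km².
Ratio = 162900 / 341900 ≈ 0.476.

0.476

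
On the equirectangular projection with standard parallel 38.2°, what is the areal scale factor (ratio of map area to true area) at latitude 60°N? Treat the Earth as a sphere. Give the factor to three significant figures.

1.57

The equidistant cylindrical projection with φ₀ = 38.2° has h = 1 (meridians true) and k = cos φ₀ / cos φ along parallels.
Areal scale = h·k = 1 × cos φ₀ / cos φ; at 60°, h = 1.000, k = 1.572, so h·k = 1.572.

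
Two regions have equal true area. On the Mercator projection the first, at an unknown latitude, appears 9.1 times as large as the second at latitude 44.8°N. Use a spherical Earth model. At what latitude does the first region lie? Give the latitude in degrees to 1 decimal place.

76.4°

On Mercator, (apparent₁)/(apparent₂) = sec²φ₁ / sec²φ₂ when true areas are equal.
cos²φ₂ / cos²φ₁ = 9.1  ⇒  cos φ₁ = cos 44.8° / √9.1 = 0.7096/3.017 = 0.2352.
φ₁ = arccos(0.2352) ≈ 76.4°.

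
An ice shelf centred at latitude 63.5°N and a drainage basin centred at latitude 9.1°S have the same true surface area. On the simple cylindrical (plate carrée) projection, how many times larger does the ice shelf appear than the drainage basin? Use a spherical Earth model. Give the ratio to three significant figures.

2.21

For the equirectangular projection with φ₀ = 0 (plate carrée), h = 1 along meridians and k = sec φ along parallels.
Areal scale at 63.5°: h·k = 1.000 × 2.241 = 2.241.
Areal scale at 9.1°: h·k = 1.000 × 1.013 = 1.013.
Ratio = 2.241/1.013 ≈ 2.21.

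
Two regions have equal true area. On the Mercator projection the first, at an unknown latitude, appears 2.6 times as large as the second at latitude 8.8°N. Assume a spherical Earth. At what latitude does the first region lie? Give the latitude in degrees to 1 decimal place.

On Mercator, (apparent₁)/(apparent₂) = sec²φ₁ / sec²φ₂ when true areas are equal.
cos²φ₂ / cos²φ₁ = 2.6  ⇒  cos φ₁ = cos 8.8° / √2.6 = 0.9882/1.612 = 0.6129.
φ₁ = arccos(0.6129) ≈ 52.2°.

52.2°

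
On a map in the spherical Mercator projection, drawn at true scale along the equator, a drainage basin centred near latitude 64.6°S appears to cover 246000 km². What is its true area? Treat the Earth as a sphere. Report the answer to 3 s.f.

45300 km²

Mercator is conformal, so the point scale is isotropic: h = k = sec φ = 1/cos φ.
Areal scale = k² = sec²φ = 1/cos²(64.6°) = 1/0.4289² = 5.435.
True area = apparent / (areal scale) = 246000 / 5.435 ≈ 45300 km².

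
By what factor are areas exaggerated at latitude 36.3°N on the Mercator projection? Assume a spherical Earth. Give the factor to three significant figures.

1.54

The Mercator projection is conformal; its linear scale factor is the same in every direction and equals sec φ = 1/cos φ.
Areal scale = k² = sec²φ = 1/cos²(36.3°) = 1/0.8059² = 1.540.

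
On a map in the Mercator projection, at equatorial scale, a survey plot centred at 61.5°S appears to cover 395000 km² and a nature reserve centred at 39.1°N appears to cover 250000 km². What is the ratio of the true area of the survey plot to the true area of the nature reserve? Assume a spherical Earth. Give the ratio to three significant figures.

0.597

On Mercator the areal scale is sec²φ, so true area = apparent × cos²φ.
True area of survey plot: 395000 × cos²(61.5°) = 395000 × 0.2277 = 89930 km².
True area of nature reserve: 250000 × cos²(39.1°) = 250000 × 0.6022 = 150600 km².
Ratio = 89930 / 150600 ≈ 0.597.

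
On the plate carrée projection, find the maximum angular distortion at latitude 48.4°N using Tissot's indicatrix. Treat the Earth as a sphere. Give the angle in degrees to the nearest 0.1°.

Plate carrée maps x = Rλ, y = Rφ. The meridian scale is h = 1 and the parallel scale is k = 1/cos φ = sec φ.
At 48.4°: h = 1.000, k = 1.506; principal scales a = 1.506, b = 1.000.
sin(ω/2) = (a − b)/(a + b) = 0.5062/2.506 = 0.2020, so ω = 2 arcsin(0.2020) ≈ 23.3°.

23.3°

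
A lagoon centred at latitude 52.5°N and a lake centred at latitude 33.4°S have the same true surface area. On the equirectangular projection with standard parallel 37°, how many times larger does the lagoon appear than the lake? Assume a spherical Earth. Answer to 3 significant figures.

1.37

With standard parallel φ₀ = 37°, the equirectangular projection gives x = Rλ cos φ₀, y = Rφ, so h = 1 and k = cos 37° / cos φ.
Areal scale at 52.5°: h·k = 1.000 × 1.312 = 1.312.
Areal scale at 33.4°: h·k = 1.000 × 0.9566 = 0.9566.
Ratio = 1.312/0.9566 ≈ 1.37.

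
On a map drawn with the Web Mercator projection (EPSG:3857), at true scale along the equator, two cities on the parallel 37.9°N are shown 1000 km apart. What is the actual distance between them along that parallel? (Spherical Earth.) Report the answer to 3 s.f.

The Mercator projection is conformal; its linear scale factor is the same in every direction and equals sec φ = 1/cos φ.
Along the parallel at 37.9°, map distances are exaggerated by k = sec 37.9° = 1.267.
True distance = 1000 / 1.267 = 1000 × cos 37.9° ≈ 789 km.

789 km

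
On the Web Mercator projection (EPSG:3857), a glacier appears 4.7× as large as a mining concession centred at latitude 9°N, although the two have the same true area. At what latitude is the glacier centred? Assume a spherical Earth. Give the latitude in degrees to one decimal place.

For equal true areas on Mercator, apparent areas scale as sec²φ, so the ratio is cos²φ₂ / cos²φ₁.
cos²φ₂ / cos²φ₁ = 4.7  ⇒  cos φ₁ = cos 9° / √4.7 = 0.9877/2.168 = 0.4556.
φ₁ = arccos(0.4556) ≈ 62.9°.

62.9°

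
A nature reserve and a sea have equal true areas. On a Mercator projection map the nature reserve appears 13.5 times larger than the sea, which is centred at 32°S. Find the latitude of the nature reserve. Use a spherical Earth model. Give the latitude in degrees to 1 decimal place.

For equal true areas on Mercator, apparent areas scale as sec²φ, so the ratio is cos²φ₂ / cos²φ₁.
cos²φ₂ / cos²φ₁ = 13.5  ⇒  cos φ₁ = cos 32° / √13.5 = 0.8480/3.674 = 0.2308.
φ₁ = arccos(0.2308) ≈ 76.7°.

76.7°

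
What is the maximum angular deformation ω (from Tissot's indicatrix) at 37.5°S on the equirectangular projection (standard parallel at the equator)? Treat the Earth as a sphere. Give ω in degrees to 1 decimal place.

For the equirectangular projection with φ₀ = 0 (plate carrée), h = 1 along meridians and k = sec φ along parallels.
At 37.5°: h = 1.000, k = 1.260; principal scales a = 1.260, b = 1.000.
sin(ω/2) = (a − b)/(a + b) = 0.2605/2.260 = 0.1152, so ω = 2 arcsin(0.1152) ≈ 13.2°.

13.2°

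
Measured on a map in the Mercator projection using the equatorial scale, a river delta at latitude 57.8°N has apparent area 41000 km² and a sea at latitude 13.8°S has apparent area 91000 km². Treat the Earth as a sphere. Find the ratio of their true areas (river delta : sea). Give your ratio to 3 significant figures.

Mercator's areal exaggeration is sec²φ; hence true area = (apparent area) · cos²φ.
True area of river delta: 41000 × cos²(57.8°) = 41000 × 0.2840 = 11640 km².
True area of sea: 91000 × cos²(13.8°) = 91000 × 0.9431 = 85820 km².
Ratio = 11640 / 85820 ≈ 0.136.

0.136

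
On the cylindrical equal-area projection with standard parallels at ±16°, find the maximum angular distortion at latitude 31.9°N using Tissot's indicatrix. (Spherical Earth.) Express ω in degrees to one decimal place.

Cylindrical equal-area (φ₀ = 16°): h = cos φ / cos 16° along meridians, k = cos 16° / cos φ along parallels; h·k = 1.
At 31.9°: h = 0.8832, k = 1.132; principal scales a = 1.132, b = 0.8832.
sin(ω/2) = (a − b)/(a + b) = 0.2491/2.015 = 0.1236, so ω = 2 arcsin(0.1236) ≈ 14.2°.

14.2°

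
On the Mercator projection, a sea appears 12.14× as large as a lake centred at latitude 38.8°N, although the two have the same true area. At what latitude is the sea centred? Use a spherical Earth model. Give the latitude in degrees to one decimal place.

77.1°

On Mercator, (apparent₁)/(apparent₂) = sec²φ₁ / sec²φ₂ when true areas are equal.
cos²φ₂ / cos²φ₁ = 12.14  ⇒  cos φ₁ = cos 38.8° / √12.14 = 0.7793/3.484 = 0.2237.
φ₁ = arccos(0.2237) ≈ 77.1°.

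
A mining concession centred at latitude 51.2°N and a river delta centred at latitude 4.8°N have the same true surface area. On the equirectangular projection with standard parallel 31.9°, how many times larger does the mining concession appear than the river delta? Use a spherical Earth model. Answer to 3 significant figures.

In the equirectangular projection with standard parallel φ₀ = 31.9° (x = Rλ cos φ₀, y = Rφ), meridians are true-scale (h = 1) and the parallel scale is k = cos φ₀ / cos φ.
Areal scale at 51.2°: h·k = 1.000 × 1.355 = 1.355.
Areal scale at 4.8°: h·k = 1.000 × 0.8520 = 0.8520.
Ratio = 1.355/0.8520 ≈ 1.59.

1.59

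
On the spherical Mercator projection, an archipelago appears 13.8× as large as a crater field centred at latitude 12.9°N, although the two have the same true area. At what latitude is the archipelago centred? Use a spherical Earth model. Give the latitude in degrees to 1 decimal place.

Mercator areal scale is sec²φ, so apparent-area ratio = sec²φ₁ / sec²φ₂ = cos²φ₂ / cos²φ₁.
cos²φ₂ / cos²φ₁ = 13.8  ⇒  cos φ₁ = cos 12.9° / √13.8 = 0.9748/3.715 = 0.2624.
φ₁ = arccos(0.2624) ≈ 74.8°.

74.8°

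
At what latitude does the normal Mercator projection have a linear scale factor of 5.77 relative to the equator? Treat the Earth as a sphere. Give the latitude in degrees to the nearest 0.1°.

80.0°

Mercator scale is k = sec φ = 1/cos φ.
1/cos φ = 5.77  ⇒  cos φ = 0.1733  ⇒  φ = arccos(0.1733) ≈ 80.0°.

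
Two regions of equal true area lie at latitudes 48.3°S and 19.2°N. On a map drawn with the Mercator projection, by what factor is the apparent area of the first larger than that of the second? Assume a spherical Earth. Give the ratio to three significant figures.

Mercator areal scale is sec²φ.
At 48.3°: sec²(48.3°) = 1/0.6652² = 2.260.
At 19.2°: sec²(19.2°) = 1/0.9444² = 1.121.
Ratio = 2.260/1.121 = cos²(19.2°)/cos²(48.3°) ≈ 2.02.

2.02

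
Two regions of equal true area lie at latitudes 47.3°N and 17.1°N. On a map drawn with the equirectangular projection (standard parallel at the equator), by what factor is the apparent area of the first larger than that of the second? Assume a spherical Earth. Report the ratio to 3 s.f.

For the equirectangular projection with φ₀ = 0 (plate carrée), h = 1 along meridians and k = sec φ along parallels.
Areal scale at 47.3°: h·k = 1.000 × 1.475 = 1.475.
Areal scale at 17.1°: h·k = 1.000 × 1.046 = 1.046.
Ratio = 1.475/1.046 ≈ 1.41.

1.41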